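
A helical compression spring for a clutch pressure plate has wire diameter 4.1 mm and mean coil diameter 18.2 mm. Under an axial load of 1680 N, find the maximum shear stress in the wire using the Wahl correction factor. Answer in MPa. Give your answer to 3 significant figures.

Spring index C = D/d = 18.2/4.1 = 4.4390
K_W = (4C−1)/(4C−4) + 0.615/C = 16.756/13.756 + 0.1385 = 1.3566
τ₀ = 8FD/(πd³) = 8·1680·18.2/(π·4.1³) = 244608/216.52 = 1129.7 MPa
τ_max = K·τ₀ = 1.3566 × 1129.7 = 1532.6 MPa

1530 MPa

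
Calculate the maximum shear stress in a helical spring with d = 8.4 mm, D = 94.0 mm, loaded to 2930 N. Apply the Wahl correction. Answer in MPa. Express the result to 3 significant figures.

1340 MPa

Spring index C = D/d = 94.0/8.4 = 11.1905
K_W = (4C−1)/(4C−4) + 0.615/C = 43.762/40.762 + 0.0550 = 1.1286
τ₀ = 8FD/(πd³) = 8·2930·94.0/(π·8.4³) = 2.20336e+06/1862 = 1183.3 MPa
τ_max = K·τ₀ = 1.1286 × 1183.3 = 1335.4 MPa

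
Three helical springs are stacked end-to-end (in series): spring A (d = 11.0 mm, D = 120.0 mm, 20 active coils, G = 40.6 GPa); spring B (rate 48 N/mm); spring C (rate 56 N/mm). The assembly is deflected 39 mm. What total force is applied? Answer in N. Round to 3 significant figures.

k_A = Gd⁴/(8D³N_a) = (40.6×10³)(11.0⁴)/(8·120.0³·20) = 2.15 N/mm
Series: 1/k_eq = 1/2.15 + 1/48 + 1/56 = 0.50381; k_eq = 1.9849 N/mm
F = k_eq·δ = 1.9849·39 = 77.41 N

77.4 N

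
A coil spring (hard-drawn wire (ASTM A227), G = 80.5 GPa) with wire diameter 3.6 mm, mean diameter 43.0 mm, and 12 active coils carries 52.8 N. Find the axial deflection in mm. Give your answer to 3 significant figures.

k = Gd⁴/(8D³N_a) = (80.5×10³)(3.6⁴)/(8·43.0³·12) = 1.7715 N/mm
δ = F/k = 52.8 / 1.7715 = 29.806 mm

29.8 mm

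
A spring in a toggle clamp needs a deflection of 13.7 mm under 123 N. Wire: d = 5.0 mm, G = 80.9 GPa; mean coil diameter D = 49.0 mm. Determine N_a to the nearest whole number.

Required rate k = F/δ = 123/13.7 = 8.9781 N/mm
N_a = Gd⁴/(8D³k) = (80.9×10³ × 5.0⁴)/(8 × 49.0³ × 8.9781)
    = 5.05625e+07 / 8.45012e+06 = 5.984 → 6 coils

6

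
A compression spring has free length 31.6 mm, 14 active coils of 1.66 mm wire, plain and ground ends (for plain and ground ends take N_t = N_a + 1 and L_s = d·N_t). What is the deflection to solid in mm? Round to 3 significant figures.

N_t = 15; L_s = 1.66·15 = 24.9 mm
δ_solid = L₀ − L_s = 31.6 − 24.9 = 6.7 mm

6.70 mm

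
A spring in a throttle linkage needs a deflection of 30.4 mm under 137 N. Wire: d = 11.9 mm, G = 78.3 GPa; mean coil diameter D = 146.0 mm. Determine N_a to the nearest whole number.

14

Required rate k = F/δ = 137/30.4 = 4.5066 N/mm
N_a = Gd⁴/(8D³k) = (78.3×10³ × 11.9⁴)/(8 × 146.0³ × 4.5066)
    = 1.57018e+09 / 1.12201e+08 = 13.99 → 14 coils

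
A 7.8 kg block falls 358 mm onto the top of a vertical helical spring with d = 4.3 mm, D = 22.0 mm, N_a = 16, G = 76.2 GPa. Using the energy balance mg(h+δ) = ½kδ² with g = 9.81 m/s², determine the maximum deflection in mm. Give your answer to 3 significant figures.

k = Gd⁴/(8D³N_a) = (76.2×10³)(4.3⁴)/(8·22.0³·16) = 19.114 N/mm
W = mg = 7.8 × 9.81 = 76.518 N
½kδ² − Wδ − Wh = 0 → δ = (W + √(W² + 2kWh))/k
δ = (76.518 + √(5855 + 1.04719e+06))/19.114 = (76.518 + 1026.2)/19.114 = 57.691 mm

57.7 mm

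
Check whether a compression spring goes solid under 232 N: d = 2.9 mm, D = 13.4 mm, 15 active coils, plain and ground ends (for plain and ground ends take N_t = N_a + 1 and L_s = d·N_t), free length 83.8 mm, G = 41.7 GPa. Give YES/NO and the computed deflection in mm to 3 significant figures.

k = Gd⁴/(8D³N_a) = (41.7×10³)(2.9⁴)/(8·13.4³·15) = 10.215 N/mm
N_t = 16; L_s = 2.9·16 = 46.4 mm; δ_solid = L₀ − L_s = 83.8 − 46.4 = 37.4 mm
δ = F/k = 232/10.215 = 22.712 mm
δ < δ_solid → spring does not go solid

NO, δ = 22.7 mm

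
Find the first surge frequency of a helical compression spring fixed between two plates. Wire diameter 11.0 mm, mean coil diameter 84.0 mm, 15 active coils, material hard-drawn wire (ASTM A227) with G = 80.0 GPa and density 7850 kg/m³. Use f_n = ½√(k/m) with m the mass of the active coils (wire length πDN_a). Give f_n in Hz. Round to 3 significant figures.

k = Gd⁴/(8D³N_a) = (80.0×10³)(11.0⁴)/(8·84.0³·15) = 16.468 N/mm = 16468 N/m
Wire length L = πDN_a = π·84.0·15 = 3958.4 mm
m = ρ·(πd²/4)·L = 7850 × 95.033×10⁻⁶ m² × 3.9584 m = 2.953 kg
f_n = ½√(k/m) = 0.5·√(16468/2.953) = 0.5·√(5576.7) = 37.339 Hz

37.3 Hz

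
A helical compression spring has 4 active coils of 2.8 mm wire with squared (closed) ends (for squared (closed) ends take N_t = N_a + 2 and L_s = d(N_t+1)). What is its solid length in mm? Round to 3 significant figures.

squared (closed) ends: N_t = N_a + 2 = 4 + 2 = 6
L_s = d·(N_t+1) = 2.8 × 7 = 19.6 mm

19.6 mm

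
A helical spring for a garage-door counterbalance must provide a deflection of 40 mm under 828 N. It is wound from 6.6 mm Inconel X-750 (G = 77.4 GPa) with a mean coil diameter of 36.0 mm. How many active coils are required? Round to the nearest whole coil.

19

Required rate k = F/δ = 828/40 = 20.7 N/mm
N_a = Gd⁴/(8D³k) = (77.4×10³ × 6.6⁴)/(8 × 36.0³ × 20.7)
    = 1.46864e+08 / 7.72623e+06 = 19.01 → 19 coils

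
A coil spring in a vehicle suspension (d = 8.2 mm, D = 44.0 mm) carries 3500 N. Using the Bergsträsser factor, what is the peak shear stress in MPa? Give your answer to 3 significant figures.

Spring index C = D/d = 44.0/8.2 = 5.3659
K_B = (4C+2)/(4C−3) = 23.463/18.463 = 1.2708
τ₀ = 8FD/(πd³) = 8·3500·44.0/(π·8.2³) = 1.232e+06/1732.2 = 711.25 MPa
τ_max = K·τ₀ = 1.2708 × 711.25 = 903.85 MPa

904 MPa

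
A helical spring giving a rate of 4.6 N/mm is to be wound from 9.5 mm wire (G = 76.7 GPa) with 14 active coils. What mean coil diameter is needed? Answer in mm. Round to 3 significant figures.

107 mm

D = (Gd⁴/(8N_a·k))^(1/3) = (76.7×10³·9.5⁴/(8·14·4.6))^(1/3)
  = (1.21259e+06)^(1/3) = 106.6362 mm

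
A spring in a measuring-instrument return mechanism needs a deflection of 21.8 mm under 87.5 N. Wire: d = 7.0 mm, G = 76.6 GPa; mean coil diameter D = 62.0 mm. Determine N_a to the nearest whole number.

Required rate k = F/δ = 87.5/21.8 = 4.0138 N/mm
N_a = Gd⁴/(8D³k) = (76.6×10³ × 7.0⁴)/(8 × 62.0³ × 4.0138)
    = 1.83917e+08 / 7.65273e+06 = 24.03 → 24 coils

24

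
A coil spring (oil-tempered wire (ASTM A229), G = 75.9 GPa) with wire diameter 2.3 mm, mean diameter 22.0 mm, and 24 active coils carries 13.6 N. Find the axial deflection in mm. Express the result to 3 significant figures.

k = Gd⁴/(8D³N_a) = (75.9×10³)(2.3⁴)/(8·22.0³·24) = 1.0389 N/mm
δ = F/k = 13.6 / 1.0389 = 13.09 mm

13.1 mm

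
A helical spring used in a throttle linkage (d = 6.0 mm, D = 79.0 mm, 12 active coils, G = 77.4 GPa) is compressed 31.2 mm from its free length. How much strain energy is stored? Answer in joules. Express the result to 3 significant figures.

k = Gd⁴/(8D³N_a) = (77.4×10³)(6.0⁴)/(8·79.0³·12) = 2.1193 N/mm
U = ½kδ² = 0.5 × 2.1193 × 31.2² = 1031.5 N·mm = 1.0315 J

1.03 J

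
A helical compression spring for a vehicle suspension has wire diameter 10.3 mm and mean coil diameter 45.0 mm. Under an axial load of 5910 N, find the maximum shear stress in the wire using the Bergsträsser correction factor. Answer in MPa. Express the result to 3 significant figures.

Spring index C = D/d = 45.0/10.3 = 4.3689
K_B = (4C+2)/(4C−3) = 19.476/14.476 = 1.3454
τ₀ = 8FD/(πd³) = 8·5910·45.0/(π·10.3³) = 2.1276e+06/3432.9 = 619.77 MPa
τ_max = K·τ₀ = 1.3454 × 619.77 = 833.84 MPa

834 MPa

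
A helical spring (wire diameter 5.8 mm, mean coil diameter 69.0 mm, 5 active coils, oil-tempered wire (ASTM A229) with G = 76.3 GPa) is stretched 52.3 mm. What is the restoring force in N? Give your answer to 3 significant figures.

k = Gd⁴/(8D³N_a) = (76.3×10³)(5.8⁴)/(8·69.0³·5) = 6.571 N/mm
F = k·δ = 6.571 × 52.3 = 343.66 N

344 N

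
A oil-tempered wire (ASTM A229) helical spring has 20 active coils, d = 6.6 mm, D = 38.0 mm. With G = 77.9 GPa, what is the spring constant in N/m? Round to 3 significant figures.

16800 N/m

k = Gd⁴/(8D³N_a) = (77.9×10³ × 6.6⁴) / (8 × 38.0³ × 20)
  = 1.47813e+08 / 8.77952e+06 = 16.836 N/mm = 16836 N/m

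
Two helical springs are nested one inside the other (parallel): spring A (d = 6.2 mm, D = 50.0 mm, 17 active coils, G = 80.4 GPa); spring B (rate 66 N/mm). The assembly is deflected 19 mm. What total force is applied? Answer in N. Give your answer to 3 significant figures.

1390 N

k_A = Gd⁴/(8D³N_a) = (80.4×10³)(6.2⁴)/(8·50.0³·17) = 6.9883 N/mm
Parallel: k_eq = 6.9883 + 66 = 72.988 N/mm
F = k_eq·δ = 72.988·19 = 1386.8 N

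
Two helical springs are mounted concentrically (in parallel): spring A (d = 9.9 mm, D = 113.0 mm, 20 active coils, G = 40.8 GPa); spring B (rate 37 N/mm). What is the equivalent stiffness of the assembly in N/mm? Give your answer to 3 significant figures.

k_A = Gd⁴/(8D³N_a) = (40.8×10³)(9.9⁴)/(8·113.0³·20) = 1.6976 N/mm
Parallel: k_eq = 1.6976 + 37 = 38.698 N/mm

38.7 N/mm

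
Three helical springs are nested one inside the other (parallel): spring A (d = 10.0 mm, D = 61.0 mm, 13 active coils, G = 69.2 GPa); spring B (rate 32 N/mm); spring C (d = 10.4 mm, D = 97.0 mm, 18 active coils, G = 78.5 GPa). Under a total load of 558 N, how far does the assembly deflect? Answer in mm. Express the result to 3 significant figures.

8.17 mm

k_A = Gd⁴/(8D³N_a) = (69.2×10³)(10.0⁴)/(8·61.0³·13) = 29.315 N/mm
k_C = Gd⁴/(8D³N_a) = (78.5×10³)(10.4⁴)/(8·97.0³·18) = 6.9876 N/mm
Parallel: k_eq = 29.315 + 32 + 6.9876 = 68.302 N/mm
δ = F/k_eq = 558/68.302 = 8.1696 mm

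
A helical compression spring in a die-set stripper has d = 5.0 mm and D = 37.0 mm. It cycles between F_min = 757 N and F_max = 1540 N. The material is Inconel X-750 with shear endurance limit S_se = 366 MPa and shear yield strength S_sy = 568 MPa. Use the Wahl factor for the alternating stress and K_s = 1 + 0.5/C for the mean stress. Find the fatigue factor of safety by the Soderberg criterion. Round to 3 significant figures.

0.385

C = D/d = 37.0/5.0 = 7.4000; K_W = (4C−1)/(4C−4)+0.615/C = 1.2003; K_s = 1+0.5/C = 1.0676
F_a = (F_max−F_min)/2 = 391.5 N; F_m = (F_max+F_min)/2 = 1148.5 N
τ_a = K_W·8F_aD/(πd³) = 1.2003 × 295.1 = 354.2 MPa
τ_m = K_s·8F_mD/(πd³) = 1.0676 × 865.69 = 924.18 MPa
Soderberg: 1/n_f = τ_a/S_se + τ_m/S_sy = 354.2/366 + 924.18/568 = 0.96777 + 1.62708 = 2.5949
n_f = 1/2.5949 = 0.3854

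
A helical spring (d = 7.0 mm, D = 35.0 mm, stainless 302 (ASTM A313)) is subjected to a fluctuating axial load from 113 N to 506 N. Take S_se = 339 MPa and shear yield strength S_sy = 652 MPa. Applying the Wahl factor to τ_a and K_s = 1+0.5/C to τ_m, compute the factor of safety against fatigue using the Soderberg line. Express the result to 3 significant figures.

C = D/d = 35.0/7.0 = 5.0000; K_W = (4C−1)/(4C−4)+0.615/C = 1.3105; K_s = 1+0.5/C = 1.1000
F_a = (F_max−F_min)/2 = 196.5 N; F_m = (F_max+F_min)/2 = 309.5 N
τ_a = K_W·8F_aD/(πd³) = 1.3105 × 51.06 = 66.913 MPa
τ_m = K_s·8F_mD/(πd³) = 1.1000 × 80.422 = 88.464 MPa
Soderberg: 1/n_f = τ_a/S_se + τ_m/S_sy = 66.913/339 + 88.464/652 = 0.19738 + 0.13568 = 0.33307
n_f = 1/0.33307 = 3.002

3.00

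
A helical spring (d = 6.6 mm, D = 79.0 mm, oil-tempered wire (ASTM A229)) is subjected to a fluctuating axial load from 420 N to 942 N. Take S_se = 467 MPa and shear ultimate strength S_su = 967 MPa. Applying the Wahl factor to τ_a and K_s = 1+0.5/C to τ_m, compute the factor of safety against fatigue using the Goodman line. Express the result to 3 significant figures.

C = D/d = 79.0/6.6 = 11.9697; K_W = (4C−1)/(4C−4)+0.615/C = 1.1197; K_s = 1+0.5/C = 1.0418
F_a = (F_max−F_min)/2 = 261 N; F_m = (F_max+F_min)/2 = 681 N
τ_a = K_W·8F_aD/(πd³) = 1.1197 × 182.63 = 204.5 MPa
τ_m = K_s·8F_mD/(πd³) = 1.0418 × 476.52 = 496.43 MPa
Goodman: 1/n_f = τ_a/S_se + τ_m/S_su = 204.5/467 + 496.43/967 = 0.43791 + 0.51337 = 0.95127
n_f = 1/0.95127 = 1.051

1.05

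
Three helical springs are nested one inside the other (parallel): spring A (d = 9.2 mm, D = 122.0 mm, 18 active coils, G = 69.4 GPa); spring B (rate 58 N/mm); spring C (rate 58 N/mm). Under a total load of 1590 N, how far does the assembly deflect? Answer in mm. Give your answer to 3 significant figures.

k_A = Gd⁴/(8D³N_a) = (69.4×10³)(9.2⁴)/(8·122.0³·18) = 1.9014 N/mm
Parallel: k_eq = 1.9014 + 58 + 58 = 117.9 N/mm
δ = F/k_eq = 1590/117.9 = 13.486 mm

13.5 mm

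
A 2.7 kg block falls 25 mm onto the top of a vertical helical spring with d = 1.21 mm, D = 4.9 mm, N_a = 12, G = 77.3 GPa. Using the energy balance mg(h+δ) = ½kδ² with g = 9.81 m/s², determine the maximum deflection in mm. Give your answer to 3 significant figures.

k = Gd⁴/(8D³N_a) = (77.3×10³)(1.21⁴)/(8·4.9³·12) = 14.671 N/mm
W = mg = 2.7 × 9.81 = 26.487 N
½kδ² − Wδ − Wh = 0 → δ = (W + √(W² + 2kWh))/k
δ = (26.487 + √(701.56 + 19429.6))/14.671 = (26.487 + 141.88)/14.671 = 11.476 mm

11.5 mm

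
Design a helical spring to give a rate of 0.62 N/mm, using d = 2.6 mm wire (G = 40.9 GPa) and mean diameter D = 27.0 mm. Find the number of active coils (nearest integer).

19

N_a = Gd⁴/(8D³k) = (40.9×10³ × 2.6⁴)/(8 × 27.0³ × 0.62)
    = 1.86903e+06 / 97627.7 = 19.14 → 19 coils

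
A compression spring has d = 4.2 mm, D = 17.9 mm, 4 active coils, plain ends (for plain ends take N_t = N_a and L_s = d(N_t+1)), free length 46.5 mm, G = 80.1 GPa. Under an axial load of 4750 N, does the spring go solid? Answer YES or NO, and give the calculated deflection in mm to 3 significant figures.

k = Gd⁴/(8D³N_a) = (80.1×10³)(4.2⁴)/(8·17.9³·4) = 135.81 N/mm
N_t = 4; L_s = 4.2·5 = 21 mm; δ_solid = L₀ − L_s = 46.5 − 21 = 25.5 mm
δ = F/k = 4750/135.81 = 34.976 mm
δ ≥ δ_solid → spring goes solid

YES, δ = 35.0 mm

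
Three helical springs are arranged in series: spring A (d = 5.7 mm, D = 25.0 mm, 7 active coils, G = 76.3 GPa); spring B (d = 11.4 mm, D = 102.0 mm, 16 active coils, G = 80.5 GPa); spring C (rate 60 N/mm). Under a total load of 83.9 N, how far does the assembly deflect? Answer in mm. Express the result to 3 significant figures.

10.7 mm

k_A = Gd⁴/(8D³N_a) = (76.3×10³)(5.7⁴)/(8·25.0³·7) = 92.048 N/mm
k_B = Gd⁴/(8D³N_a) = (80.5×10³)(11.4⁴)/(8·102.0³·16) = 10.009 N/mm
Series: 1/k_eq = 1/92.048 + 1/10.009 + 1/60 = 0.12744; k_eq = 7.847 N/mm
δ = F/k_eq = 83.9/7.847 = 10.692 mm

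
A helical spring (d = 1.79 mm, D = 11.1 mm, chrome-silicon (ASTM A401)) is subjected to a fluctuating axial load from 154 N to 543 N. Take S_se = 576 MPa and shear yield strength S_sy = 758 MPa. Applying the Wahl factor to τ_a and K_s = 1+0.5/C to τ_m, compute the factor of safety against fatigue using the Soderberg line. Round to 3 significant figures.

C = D/d = 11.1/1.79 = 6.2011; K_W = (4C−1)/(4C−4)+0.615/C = 1.2434; K_s = 1+0.5/C = 1.0806
F_a = (F_max−F_min)/2 = 194.5 N; F_m = (F_max+F_min)/2 = 348.5 N
τ_a = K_W·8F_aD/(πd³) = 1.2434 × 958.57 = 1191.9 MPa
τ_m = K_s·8F_mD/(πd³) = 1.0806 × 1717.5 = 1856 MPa
Soderberg: 1/n_f = τ_a/S_se + τ_m/S_sy = 1191.9/576 + 1856/758 = 2.06920 + 2.44858 = 4.5178
n_f = 1/4.5178 = 0.2213

0.221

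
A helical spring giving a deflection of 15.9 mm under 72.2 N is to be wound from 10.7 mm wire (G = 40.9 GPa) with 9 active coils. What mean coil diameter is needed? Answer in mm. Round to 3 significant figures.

Required rate k = F/δ = 72.2/15.9 = 4.5409 N/mm
D = (Gd⁴/(8N_a·k))^(1/3) = (40.9×10³·10.7⁴/(8·9·4.5409))^(1/3)
  = (1.63978e+06)^(1/3) = 117.9221 mm

118 mm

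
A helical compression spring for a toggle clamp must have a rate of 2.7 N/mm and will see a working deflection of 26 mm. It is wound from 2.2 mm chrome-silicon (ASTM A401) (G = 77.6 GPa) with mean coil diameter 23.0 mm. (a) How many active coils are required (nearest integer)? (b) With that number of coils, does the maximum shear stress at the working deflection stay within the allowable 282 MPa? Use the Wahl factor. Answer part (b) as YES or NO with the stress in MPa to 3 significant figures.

(a) 7 coils; (b) NO, τ_max = 434 MPa

N_a = Gd⁴/(8D³k) = (77.6×10³)(2.2⁴)/(8·23.0³·2.7) = 6.917 → N_a = 7
Actual rate k = Gd⁴/(8D³·7) = 2.668 N/mm
Working load F = kδ = 2.668·26 = 69.367 N
C = 23.0/2.2 = 10.4545; K_W = (4C−1)/(4C−4)+0.615/C = 1.1382
τ_max = K_W·8FD/(πd³) = 1.1382·381.55 = 434.26 MPa
τ_max > 282 MPa → exceeds allowable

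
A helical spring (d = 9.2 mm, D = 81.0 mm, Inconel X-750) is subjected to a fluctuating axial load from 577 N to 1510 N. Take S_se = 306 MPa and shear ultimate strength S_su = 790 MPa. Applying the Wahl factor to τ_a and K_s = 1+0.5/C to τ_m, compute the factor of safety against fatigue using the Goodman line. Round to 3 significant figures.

C = D/d = 81.0/9.2 = 8.8043; K_W = (4C−1)/(4C−4)+0.615/C = 1.1660; K_s = 1+0.5/C = 1.0568
F_a = (F_max−F_min)/2 = 466.5 N; F_m = (F_max+F_min)/2 = 1043.5 N
τ_a = K_W·8F_aD/(πd³) = 1.1660 × 123.57 = 144.08 MPa
τ_m = K_s·8F_mD/(πd³) = 1.0568 × 276.41 = 292.11 MPa
Goodman: 1/n_f = τ_a/S_se + τ_m/S_su = 144.08/306 + 292.11/790 = 0.47084 + 0.36976 = 0.8406
n_f = 1/0.8406 = 1.19

1.19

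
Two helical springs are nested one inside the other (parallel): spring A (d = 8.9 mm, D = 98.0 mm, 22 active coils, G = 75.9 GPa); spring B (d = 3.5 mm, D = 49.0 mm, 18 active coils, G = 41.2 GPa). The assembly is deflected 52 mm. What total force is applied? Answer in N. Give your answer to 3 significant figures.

168 N

k_A = Gd⁴/(8D³N_a) = (75.9×10³)(8.9⁴)/(8·98.0³·22) = 2.8748 N/mm
k_B = Gd⁴/(8D³N_a) = (41.2×10³)(3.5⁴)/(8·49.0³·18) = 0.36494 N/mm
Parallel: k_eq = 2.8748 + 0.36494 = 3.2398 N/mm
F = k_eq·δ = 3.2398·52 = 168.47 N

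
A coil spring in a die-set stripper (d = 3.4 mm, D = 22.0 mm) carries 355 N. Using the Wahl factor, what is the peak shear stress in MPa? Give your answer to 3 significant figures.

Spring index C = D/d = 22.0/3.4 = 6.4706
K_W = (4C−1)/(4C−4) + 0.615/C = 24.882/21.882 + 0.0950 = 1.2321
τ₀ = 8FD/(πd³) = 8·355·22.0/(π·3.4³) = 62480/123.48 = 506 MPa
τ_max = K·τ₀ = 1.2321 × 506 = 623.47 MPa

623 MPa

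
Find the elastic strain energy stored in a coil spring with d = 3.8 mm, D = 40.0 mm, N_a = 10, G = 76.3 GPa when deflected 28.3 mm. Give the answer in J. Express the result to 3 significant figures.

1.24 J

k = Gd⁴/(8D³N_a) = (76.3×10³)(3.8⁴)/(8·40.0³·10) = 3.1073 N/mm
U = ½kδ² = 0.5 × 3.1073 × 28.3² = 1244.3 N·mm = 1.2443 J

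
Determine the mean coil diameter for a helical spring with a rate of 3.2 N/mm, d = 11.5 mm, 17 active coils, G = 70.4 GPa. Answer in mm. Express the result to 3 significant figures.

141 mm

D = (Gd⁴/(8N_a·k))^(1/3) = (70.4×10³·11.5⁴/(8·17·3.2))^(1/3)
  = (2.82927e+06)^(1/3) = 141.4355 mm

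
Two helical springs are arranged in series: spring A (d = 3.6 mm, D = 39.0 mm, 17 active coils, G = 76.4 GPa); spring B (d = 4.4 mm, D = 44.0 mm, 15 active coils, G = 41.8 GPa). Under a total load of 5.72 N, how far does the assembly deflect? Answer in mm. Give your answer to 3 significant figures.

7.33 mm

k_A = Gd⁴/(8D³N_a) = (76.4×10³)(3.6⁴)/(8·39.0³·17) = 1.5906 N/mm
k_B = Gd⁴/(8D³N_a) = (41.8×10³)(4.4⁴)/(8·44.0³·15) = 1.5327 N/mm
Series: 1/k_eq = 1/1.5906 + 1/1.5327 = 1.2811; k_eq = 0.78056 N/mm
δ = F/k_eq = 5.72/0.78056 = 7.3281 mm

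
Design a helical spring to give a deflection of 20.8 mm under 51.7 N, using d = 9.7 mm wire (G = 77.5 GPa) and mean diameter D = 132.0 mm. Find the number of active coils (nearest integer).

15

Required rate k = F/δ = 51.7/20.8 = 2.4856 N/mm
N_a = Gd⁴/(8D³k) = (77.5×10³ × 9.7⁴)/(8 × 132.0³ × 2.4856)
    = 6.86102e+08 / 4.5734e+07 = 15 → 15 coils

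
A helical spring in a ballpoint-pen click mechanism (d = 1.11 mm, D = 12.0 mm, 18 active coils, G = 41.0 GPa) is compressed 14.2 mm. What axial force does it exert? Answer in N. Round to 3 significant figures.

3.55 N

k = Gd⁴/(8D³N_a) = (41.0×10³)(1.11⁴)/(8·12.0³·18) = 0.25013 N/mm
F = k·δ = 0.25013 × 14.2 = 3.5519 N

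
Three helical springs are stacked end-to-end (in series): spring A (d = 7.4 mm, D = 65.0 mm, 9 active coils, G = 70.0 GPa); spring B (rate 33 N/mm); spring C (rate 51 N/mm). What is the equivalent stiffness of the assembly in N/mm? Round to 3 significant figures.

6.94 N/mm

k_A = Gd⁴/(8D³N_a) = (70.0×10³)(7.4⁴)/(8·65.0³·9) = 10.616 N/mm
Series: 1/k_eq = 1/10.616 + 1/33 + 1/51 = 0.14411; k_eq = 6.9391 N/mm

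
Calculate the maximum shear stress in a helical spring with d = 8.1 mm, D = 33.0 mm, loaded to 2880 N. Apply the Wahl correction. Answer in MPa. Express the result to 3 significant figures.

635 MPa

Spring index C = D/d = 33.0/8.1 = 4.0741
K_W = (4C−1)/(4C−4) + 0.615/C = 15.296/12.296 + 0.1510 = 1.3949
τ₀ = 8FD/(πd³) = 8·2880·33.0/(π·8.1³) = 760320/1669.6 = 455.4 MPa
τ_max = K·τ₀ = 1.3949 × 455.4 = 635.25 MPa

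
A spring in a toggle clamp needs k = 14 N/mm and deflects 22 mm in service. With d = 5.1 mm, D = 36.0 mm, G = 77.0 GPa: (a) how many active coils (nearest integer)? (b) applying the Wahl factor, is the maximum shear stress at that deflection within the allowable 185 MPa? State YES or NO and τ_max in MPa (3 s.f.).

N_a = Gd⁴/(8D³k) = (77.0×10³)(5.1⁴)/(8·36.0³·14) = 9.969 → N_a = 10
Actual rate k = Gd⁴/(8D³·10) = 13.956 N/mm
Working load F = kδ = 13.956·22 = 307.04 N
C = 36.0/5.1 = 7.0588; K_W = (4C−1)/(4C−4)+0.615/C = 1.2109
τ_max = K_W·8FD/(πd³) = 1.2109·212.19 = 256.95 MPa
τ_max > 185 MPa → exceeds allowable

(a) 10 coils; (b) NO, τ_max = 257 MPa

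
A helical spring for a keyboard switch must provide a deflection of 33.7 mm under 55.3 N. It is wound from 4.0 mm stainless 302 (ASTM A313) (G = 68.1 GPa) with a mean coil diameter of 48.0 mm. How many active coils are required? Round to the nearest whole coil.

Required rate k = F/δ = 55.3/33.7 = 1.6409 N/mm
N_a = Gd⁴/(8D³k) = (68.1×10³ × 4.0⁴)/(8 × 48.0³ × 1.6409)
    = 1.74336e+07 / 1.45181e+06 = 12.01 → 12 coils

12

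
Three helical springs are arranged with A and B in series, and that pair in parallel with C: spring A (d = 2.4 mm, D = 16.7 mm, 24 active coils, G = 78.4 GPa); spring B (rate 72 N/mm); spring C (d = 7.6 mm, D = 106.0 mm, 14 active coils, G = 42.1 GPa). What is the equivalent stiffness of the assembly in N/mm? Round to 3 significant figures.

3.85 N/mm

k_A = Gd⁴/(8D³N_a) = (78.4×10³)(2.4⁴)/(8·16.7³·24) = 2.9088 N/mm
k_C = Gd⁴/(8D³N_a) = (42.1×10³)(7.6⁴)/(8·106.0³·14) = 1.0529 N/mm
Springs A,B series: k_AB = 1/(1/2.9088+1/72) = 2.7958 N/mm; parallel with C: k_eq = 2.7958+1.0529 = 3.8488 N/mm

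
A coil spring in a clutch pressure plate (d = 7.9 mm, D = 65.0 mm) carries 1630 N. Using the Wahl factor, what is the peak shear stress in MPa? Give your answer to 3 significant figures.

645 MPa

Spring index C = D/d = 65.0/7.9 = 8.2278
K_W = (4C−1)/(4C−4) + 0.615/C = 31.911/28.911 + 0.0747 = 1.1785
τ₀ = 8FD/(πd³) = 8·1630·65.0/(π·7.9³) = 847600/1548.9 = 547.22 MPa
τ_max = K·τ₀ = 1.1785 × 547.22 = 644.9 MPa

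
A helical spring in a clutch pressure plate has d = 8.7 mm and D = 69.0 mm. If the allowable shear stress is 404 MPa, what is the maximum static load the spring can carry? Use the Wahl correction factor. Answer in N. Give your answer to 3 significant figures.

1280 N

C = D/d = 69.0/8.7 = 7.9310
K_W = (4C−1)/(4C−4) + 0.615/C = 30.724/27.724 + 0.0775 = 1.1858
τ_max = K·8FD/(πd³) → F_max = τ_allow·πd³/(8DK)
F_max = 404·π·8.7³/(8·69.0·1.1858) = 8.3577e+05/654.54 = 1276.9 N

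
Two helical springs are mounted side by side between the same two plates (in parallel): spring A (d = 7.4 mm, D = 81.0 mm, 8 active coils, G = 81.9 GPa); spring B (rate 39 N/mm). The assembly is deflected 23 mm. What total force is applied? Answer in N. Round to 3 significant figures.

k_A = Gd⁴/(8D³N_a) = (81.9×10³)(7.4⁴)/(8·81.0³·8) = 7.2206 N/mm
Parallel: k_eq = 7.2206 + 39 = 46.221 N/mm
F = k_eq·δ = 46.221·23 = 1063.1 N

1060 N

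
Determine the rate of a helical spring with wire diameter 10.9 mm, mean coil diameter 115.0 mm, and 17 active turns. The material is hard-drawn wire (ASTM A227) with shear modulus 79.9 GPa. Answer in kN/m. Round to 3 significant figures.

5.45 kN/m

k = Gd⁴/(8D³N_a) = (79.9×10³ × 10.9⁴) / (8 × 115.0³ × 17)
  = 1.12785e+09 / 2.06839e+08 = 5.4528 N/mm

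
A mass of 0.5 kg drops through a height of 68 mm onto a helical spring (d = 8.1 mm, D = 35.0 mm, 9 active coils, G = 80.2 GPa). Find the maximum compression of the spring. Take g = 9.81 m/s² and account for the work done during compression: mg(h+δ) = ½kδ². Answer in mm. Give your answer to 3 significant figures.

2.49 mm

k = Gd⁴/(8D³N_a) = (80.2×10³)(8.1⁴)/(8·35.0³·9) = 111.84 N/mm
W = mg = 0.5 × 9.81 = 4.905 N
½kδ² − Wδ − Wh = 0 → δ = (W + √(W² + 2kWh))/k
δ = (4.905 + √(24.059 + 74602.9))/111.84 = (4.905 + 273.18)/111.84 = 2.4866 mm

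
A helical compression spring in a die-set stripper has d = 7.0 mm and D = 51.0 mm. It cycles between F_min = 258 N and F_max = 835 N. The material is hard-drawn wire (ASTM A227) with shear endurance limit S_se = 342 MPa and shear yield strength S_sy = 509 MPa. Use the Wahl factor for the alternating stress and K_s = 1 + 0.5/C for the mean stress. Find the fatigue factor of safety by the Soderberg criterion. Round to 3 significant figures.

C = D/d = 51.0/7.0 = 7.2857; K_W = (4C−1)/(4C−4)+0.615/C = 1.2037; K_s = 1+0.5/C = 1.0686
F_a = (F_max−F_min)/2 = 288.5 N; F_m = (F_max+F_min)/2 = 546.5 N
τ_a = K_W·8F_aD/(πd³) = 1.2037 × 109.24 = 131.49 MPa
τ_m = K_s·8F_mD/(πd³) = 1.0686 × 206.92 = 221.12 MPa
Soderberg: 1/n_f = τ_a/S_se + τ_m/S_sy = 131.49/342 + 221.12/509 = 0.38447 + 0.43443 = 0.8189
n_f = 1/0.8189 = 1.221

1.22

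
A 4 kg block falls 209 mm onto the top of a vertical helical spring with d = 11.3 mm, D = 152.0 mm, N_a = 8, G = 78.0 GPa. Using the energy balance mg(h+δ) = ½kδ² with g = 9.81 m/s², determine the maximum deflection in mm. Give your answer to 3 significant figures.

61.2 mm

k = Gd⁴/(8D³N_a) = (78.0×10³)(11.3⁴)/(8·152.0³·8) = 5.6585 N/mm
W = mg = 4 × 9.81 = 39.24 N
½kδ² − Wδ − Wh = 0 → δ = (W + √(W² + 2kWh))/k
δ = (39.24 + √(1539.8 + 92811.7))/5.6585 = (39.24 + 307.17)/5.6585 = 61.219 mm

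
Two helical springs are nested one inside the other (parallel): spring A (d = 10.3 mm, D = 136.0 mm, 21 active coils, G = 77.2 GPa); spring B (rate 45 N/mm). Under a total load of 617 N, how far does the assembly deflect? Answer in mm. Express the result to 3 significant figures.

13.1 mm

k_A = Gd⁴/(8D³N_a) = (77.2×10³)(10.3⁴)/(8·136.0³·21) = 2.0561 N/mm
Parallel: k_eq = 2.0561 + 45 = 47.056 N/mm
δ = F/k_eq = 617/47.056 = 13.112 mm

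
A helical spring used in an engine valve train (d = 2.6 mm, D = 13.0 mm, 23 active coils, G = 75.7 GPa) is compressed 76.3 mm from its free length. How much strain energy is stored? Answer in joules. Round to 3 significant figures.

24.9 J

k = Gd⁴/(8D³N_a) = (75.7×10³)(2.6⁴)/(8·13.0³·23) = 8.5574 N/mm
U = ½kδ² = 0.5 × 8.5574 × 76.3² = 24909 N·mm = 24.909 J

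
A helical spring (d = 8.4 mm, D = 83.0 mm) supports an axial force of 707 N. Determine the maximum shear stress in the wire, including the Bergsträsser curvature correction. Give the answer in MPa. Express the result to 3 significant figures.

287 MPa

Spring index C = D/d = 83.0/8.4 = 9.8810
K_B = (4C+2)/(4C−3) = 41.524/36.524 = 1.1369
τ₀ = 8FD/(πd³) = 8·707·83.0/(π·8.4³) = 469448/1862 = 252.12 MPa
τ_max = K·τ₀ = 1.1369 × 252.12 = 286.63 MPa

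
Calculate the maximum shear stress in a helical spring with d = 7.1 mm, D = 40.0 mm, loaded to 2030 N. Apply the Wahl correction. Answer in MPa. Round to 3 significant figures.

Spring index C = D/d = 40.0/7.1 = 5.6338
K_W = (4C−1)/(4C−4) + 0.615/C = 21.535/18.535 + 0.1092 = 1.2710
τ₀ = 8FD/(πd³) = 8·2030·40.0/(π·7.1³) = 649600/1124.4 = 577.72 MPa
τ_max = K·τ₀ = 1.2710 × 577.72 = 734.3 MPa

734 MPa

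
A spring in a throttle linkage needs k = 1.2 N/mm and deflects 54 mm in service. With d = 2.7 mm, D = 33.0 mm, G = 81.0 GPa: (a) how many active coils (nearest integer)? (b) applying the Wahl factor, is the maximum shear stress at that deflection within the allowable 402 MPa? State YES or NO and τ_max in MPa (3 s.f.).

N_a = Gd⁴/(8D³k) = (81.0×10³)(2.7⁴)/(8·33.0³·1.2) = 12.48 → N_a = 12
Actual rate k = Gd⁴/(8D³·12) = 1.2477 N/mm
Working load F = kδ = 1.2477·54 = 67.378 N
C = 33.0/2.7 = 12.2222; K_W = (4C−1)/(4C−4)+0.615/C = 1.1171
τ_max = K_W·8FD/(πd³) = 1.1171·287.66 = 321.36 MPa
τ_max ≤ 402 MPa → acceptable

(a) 12 coils; (b) YES, τ_max = 321 MPa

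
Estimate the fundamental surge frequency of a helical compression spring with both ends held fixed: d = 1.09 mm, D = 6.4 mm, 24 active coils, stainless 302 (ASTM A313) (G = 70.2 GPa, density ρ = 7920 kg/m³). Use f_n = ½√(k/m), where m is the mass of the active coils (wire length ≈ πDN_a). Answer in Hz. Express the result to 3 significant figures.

k = Gd⁴/(8D³N_a) = (70.2×10³)(1.09⁴)/(8·6.4³·24) = 1.9688 N/mm = 1968.8 N/m
Wire length L = πDN_a = π·6.4·24 = 482.55 mm
m = ρ·(πd²/4)·L = 7920 × 0.93313×10⁻⁶ m² × 0.48255 m = 0.0035662 kg
f_n = ½√(k/m) = 0.5·√(1968.8/0.0035662) = 0.5·√(5.5207e+05) = 371.51 Hz

372 Hz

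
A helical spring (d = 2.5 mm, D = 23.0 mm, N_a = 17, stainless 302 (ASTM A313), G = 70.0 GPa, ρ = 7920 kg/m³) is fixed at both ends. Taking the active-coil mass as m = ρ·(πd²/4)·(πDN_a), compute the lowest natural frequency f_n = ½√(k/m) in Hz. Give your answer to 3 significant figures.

k = Gd⁴/(8D³N_a) = (70.0×10³)(2.5⁴)/(8·23.0³·17) = 1.6525 N/mm = 1652.5 N/m
Wire length L = πDN_a = π·23.0·17 = 1228.4 mm
m = ρ·(πd²/4)·L = 7920 × 4.9087×10⁻⁶ m² × 1.2284 m = 0.047755 kg
f_n = ½√(k/m) = 0.5·√(1652.5/0.047755) = 0.5·√(34603) = 93.009 Hz

93.0 Hz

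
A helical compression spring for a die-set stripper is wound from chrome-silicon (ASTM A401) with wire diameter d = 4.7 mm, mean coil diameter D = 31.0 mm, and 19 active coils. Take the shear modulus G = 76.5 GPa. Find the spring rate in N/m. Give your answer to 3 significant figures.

k = Gd⁴/(8D³N_a) = (76.5×10³ × 4.7⁴) / (8 × 31.0³ × 19)
  = 3.73296e+07 / 4.52823e+06 = 8.2437 N/mm = 8243.7 N/m

8240 N/m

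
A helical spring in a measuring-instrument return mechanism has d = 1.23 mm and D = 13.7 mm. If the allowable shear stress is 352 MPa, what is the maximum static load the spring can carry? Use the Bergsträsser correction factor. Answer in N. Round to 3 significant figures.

16.8 N

C = D/d = 13.7/1.23 = 11.1382
K_B = (4C+2)/(4C−3) = 46.553/41.553 = 1.1203
τ_max = K·8FD/(πd³) → F_max = τ_allow·πd³/(8DK)
F_max = 352·π·1.23³/(8·13.7·1.1203) = 2057.8/122.79 = 16.759 N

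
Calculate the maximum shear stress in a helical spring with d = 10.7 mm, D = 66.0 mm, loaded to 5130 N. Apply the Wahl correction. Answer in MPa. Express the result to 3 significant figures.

Spring index C = D/d = 66.0/10.7 = 6.1682
K_W = (4C−1)/(4C−4) + 0.615/C = 23.673/20.673 + 0.0997 = 1.2448
τ₀ = 8FD/(πd³) = 8·5130·66.0/(π·10.7³) = 2.70864e+06/3848.6 = 703.8 MPa
τ_max = K·τ₀ = 1.2448 × 703.8 = 876.11 MPa

876 MPa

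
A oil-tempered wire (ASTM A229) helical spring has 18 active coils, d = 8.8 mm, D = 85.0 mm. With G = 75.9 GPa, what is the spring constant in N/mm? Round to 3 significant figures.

5.15 N/mm

k = Gd⁴/(8D³N_a) = (75.9×10³ × 8.8⁴) / (8 × 85.0³ × 18)
  = 4.55169e+08 / 8.8434e+07 = 5.147 N/mm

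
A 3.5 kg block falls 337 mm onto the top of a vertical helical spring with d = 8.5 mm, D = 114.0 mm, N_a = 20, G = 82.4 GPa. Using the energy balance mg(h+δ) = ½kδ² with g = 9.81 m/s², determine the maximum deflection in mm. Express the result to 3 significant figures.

k = Gd⁴/(8D³N_a) = (82.4×10³)(8.5⁴)/(8·114.0³·20) = 1.8145 N/mm
W = mg = 3.5 × 9.81 = 34.335 N
½kδ² − Wδ − Wh = 0 → δ = (W + √(W² + 2kWh))/k
δ = (34.335 + √(1178.9 + 41991.9))/1.8145 = (34.335 + 207.78)/1.8145 = 133.43 mm

133 mm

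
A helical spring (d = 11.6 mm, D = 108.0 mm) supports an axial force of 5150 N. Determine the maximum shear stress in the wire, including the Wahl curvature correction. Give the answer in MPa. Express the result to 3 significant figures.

1050 MPa

Spring index C = D/d = 108.0/11.6 = 9.3103
K_W = (4C−1)/(4C−4) + 0.615/C = 36.241/33.241 + 0.0661 = 1.1563
τ₀ = 8FD/(πd³) = 8·5150·108.0/(π·11.6³) = 4.4496e+06/4903.7 = 907.4 MPa
τ_max = K·τ₀ = 1.1563 × 907.4 = 1049.2 MPa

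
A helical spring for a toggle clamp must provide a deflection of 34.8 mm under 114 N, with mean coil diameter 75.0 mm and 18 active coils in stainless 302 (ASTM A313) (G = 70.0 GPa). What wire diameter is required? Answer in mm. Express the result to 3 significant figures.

7.30 mm

Required rate k = F/δ = 114/34.8 = 3.2759 N/mm
d = (8D³N_a·k / G)^(1/4) = (8·75.0³·18·3.2759 / (70.0×10³))^0.25
  = (2843)^0.25 = 7.3020 mm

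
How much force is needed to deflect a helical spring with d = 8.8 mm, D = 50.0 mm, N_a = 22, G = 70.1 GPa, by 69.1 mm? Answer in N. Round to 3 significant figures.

1320 N

k = Gd⁴/(8D³N_a) = (70.1×10³)(8.8⁴)/(8·50.0³·22) = 19.108 N/mm
F = k·δ = 19.108 × 69.1 = 1320.4 N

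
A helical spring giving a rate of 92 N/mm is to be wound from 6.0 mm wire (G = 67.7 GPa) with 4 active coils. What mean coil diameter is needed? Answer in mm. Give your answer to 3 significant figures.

31.0 mm

D = (Gd⁴/(8N_a·k))^(1/3) = (67.7×10³·6.0⁴/(8·4·92))^(1/3)
  = (29802.7)^(1/3) = 31.0041 mm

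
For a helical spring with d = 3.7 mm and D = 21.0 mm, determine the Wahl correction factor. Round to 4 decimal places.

1.2688

C = D/d = 21.0/3.7 = 5.6757
K_W = (4C−1)/(4C−4) + 0.615/C = 21.703/18.703 + 0.1084 = 1.2688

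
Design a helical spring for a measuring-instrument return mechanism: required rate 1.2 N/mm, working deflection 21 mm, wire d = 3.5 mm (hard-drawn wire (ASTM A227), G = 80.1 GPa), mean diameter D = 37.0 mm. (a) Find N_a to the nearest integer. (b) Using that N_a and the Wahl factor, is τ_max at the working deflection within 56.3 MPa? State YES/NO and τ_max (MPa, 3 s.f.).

N_a = Gd⁴/(8D³k) = (80.1×10³)(3.5⁴)/(8·37.0³·1.2) = 24.72 → N_a = 25
Actual rate k = Gd⁴/(8D³·25) = 1.1865 N/mm
Working load F = kδ = 1.1865·21 = 24.917 N
C = 37.0/3.5 = 10.5714; K_W = (4C−1)/(4C−4)+0.615/C = 1.1365
τ_max = K_W·8FD/(πd³) = 1.1365·54.755 = 62.231 MPa
τ_max > 56.3 MPa → exceeds allowable

(a) 25 coils; (b) NO, τ_max = 62.2 MPa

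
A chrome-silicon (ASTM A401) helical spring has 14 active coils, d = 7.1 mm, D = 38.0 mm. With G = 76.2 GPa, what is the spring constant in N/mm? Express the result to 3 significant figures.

31.5 N/mm

k = Gd⁴/(8D³N_a) = (76.2×10³ × 7.1⁴) / (8 × 38.0³ × 14)
  = 1.93637e+08 / 6.14566e+06 = 31.508 N/mm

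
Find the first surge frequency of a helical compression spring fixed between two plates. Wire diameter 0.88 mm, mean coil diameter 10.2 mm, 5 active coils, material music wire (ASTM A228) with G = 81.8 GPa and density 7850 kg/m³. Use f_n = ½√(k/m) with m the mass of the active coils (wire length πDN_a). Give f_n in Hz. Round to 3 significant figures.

615 Hz

k = Gd⁴/(8D³N_a) = (81.8×10³)(0.88⁴)/(8·10.2³·5) = 1.1556 N/mm = 1155.6 N/m
Wire length L = πDN_a = π·10.2·5 = 160.22 mm
m = ρ·(πd²/4)·L = 7850 × 0.60821×10⁻⁶ m² × 0.16022 m = 0.00076497 kg
f_n = ½√(k/m) = 0.5·√(1155.6/0.00076497) = 0.5·√(1.5107e+06) = 614.55 Hz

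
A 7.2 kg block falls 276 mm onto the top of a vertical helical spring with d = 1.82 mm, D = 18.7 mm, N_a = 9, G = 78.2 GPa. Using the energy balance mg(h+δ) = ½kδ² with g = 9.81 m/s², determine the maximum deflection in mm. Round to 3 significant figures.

k = Gd⁴/(8D³N_a) = (78.2×10³)(1.82⁴)/(8·18.7³·9) = 1.8224 N/mm
W = mg = 7.2 × 9.81 = 70.632 N
½kδ² − Wδ − Wh = 0 → δ = (W + √(W² + 2kWh))/k
δ = (70.632 + √(4988.9 + 71051.9))/1.8224 = (70.632 + 275.75)/1.8224 = 190.08 mm

190 mm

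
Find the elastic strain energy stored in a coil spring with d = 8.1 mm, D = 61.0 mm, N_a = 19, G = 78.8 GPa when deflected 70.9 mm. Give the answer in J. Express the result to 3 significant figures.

k = Gd⁴/(8D³N_a) = (78.8×10³)(8.1⁴)/(8·61.0³·19) = 9.8318 N/mm
U = ½kδ² = 0.5 × 9.8318 × 70.9² = 24711 N·mm = 24.711 J

24.7 J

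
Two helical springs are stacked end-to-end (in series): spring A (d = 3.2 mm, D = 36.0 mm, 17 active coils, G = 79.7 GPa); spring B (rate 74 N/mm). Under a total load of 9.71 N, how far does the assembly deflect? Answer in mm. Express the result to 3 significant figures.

k_A = Gd⁴/(8D³N_a) = (79.7×10³)(3.2⁴)/(8·36.0³·17) = 1.3171 N/mm
Series: 1/k_eq = 1/1.3171 + 1/74 = 0.77277; k_eq = 1.294 N/mm
δ = F/k_eq = 9.71/1.294 = 7.5036 mm

7.50 mm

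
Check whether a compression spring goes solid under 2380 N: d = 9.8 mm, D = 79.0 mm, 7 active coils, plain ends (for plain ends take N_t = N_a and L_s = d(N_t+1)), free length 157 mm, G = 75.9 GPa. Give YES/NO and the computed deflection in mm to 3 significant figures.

k = Gd⁴/(8D³N_a) = (75.9×10³)(9.8⁴)/(8·79.0³·7) = 25.356 N/mm
N_t = 7; L_s = 9.8·8 = 78.4 mm; δ_solid = L₀ − L_s = 157 − 78.4 = 78.6 mm
δ = F/k = 2380/25.356 = 93.864 mm
δ ≥ δ_solid → spring goes solid

YES, δ = 93.9 mm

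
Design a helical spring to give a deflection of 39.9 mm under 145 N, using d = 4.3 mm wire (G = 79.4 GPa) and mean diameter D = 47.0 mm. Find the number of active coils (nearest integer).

Required rate k = F/δ = 145/39.9 = 3.6341 N/mm
N_a = Gd⁴/(8D³k) = (79.4×10³ × 4.3⁴)/(8 × 47.0³ × 3.6341)
    = 2.71453e+07 / 3.01841e+06 = 8.993 → 9 coils

9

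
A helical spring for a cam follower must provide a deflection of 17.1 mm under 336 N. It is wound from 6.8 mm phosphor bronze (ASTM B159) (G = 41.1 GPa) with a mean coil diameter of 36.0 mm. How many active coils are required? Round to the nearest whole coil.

12

Required rate k = F/δ = 336/17.1 = 19.649 N/mm
N_a = Gd⁴/(8D³k) = (41.1×10³ × 6.8⁴)/(8 × 36.0³ × 19.649)
    = 8.78775e+07 / 7.334e+06 = 11.98 → 12 coils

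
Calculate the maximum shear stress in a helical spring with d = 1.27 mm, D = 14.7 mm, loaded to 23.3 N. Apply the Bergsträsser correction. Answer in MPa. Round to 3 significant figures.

475 MPa

Spring index C = D/d = 14.7/1.27 = 11.5748
K_B = (4C+2)/(4C−3) = 48.299/43.299 = 1.1155
τ₀ = 8FD/(πd³) = 8·23.3·14.7/(π·1.27³) = 2740.08/6.4352 = 425.8 MPa
τ_max = K·τ₀ = 1.1155 × 425.8 = 474.97 MPa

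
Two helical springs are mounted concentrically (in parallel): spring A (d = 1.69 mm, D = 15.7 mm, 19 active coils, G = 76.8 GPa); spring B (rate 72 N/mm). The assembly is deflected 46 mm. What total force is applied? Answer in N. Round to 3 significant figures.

k_A = Gd⁴/(8D³N_a) = (76.8×10³)(1.69⁴)/(8·15.7³·19) = 1.065 N/mm
Parallel: k_eq = 1.065 + 72 = 73.065 N/mm
F = k_eq·δ = 73.065·46 = 3361 N

3360 N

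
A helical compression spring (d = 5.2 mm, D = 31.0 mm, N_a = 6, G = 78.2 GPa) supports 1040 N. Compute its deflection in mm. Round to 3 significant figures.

k = Gd⁴/(8D³N_a) = (78.2×10³)(5.2⁴)/(8·31.0³·6) = 39.985 N/mm
δ = F/k = 1040 / 39.985 = 26.01 mm

26.0 mm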